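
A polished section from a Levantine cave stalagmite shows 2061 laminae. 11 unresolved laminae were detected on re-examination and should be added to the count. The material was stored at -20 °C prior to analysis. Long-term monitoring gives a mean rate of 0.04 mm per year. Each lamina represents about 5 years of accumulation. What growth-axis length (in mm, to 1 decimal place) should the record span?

414.4 mm

True lamina count = 2061 + 11 = 2072.
2072 laminae at 5 years each span 2072 × 5 = 10360 years.
Predicted length = 0.04 mm/year × 10360 years = 414.4 mm.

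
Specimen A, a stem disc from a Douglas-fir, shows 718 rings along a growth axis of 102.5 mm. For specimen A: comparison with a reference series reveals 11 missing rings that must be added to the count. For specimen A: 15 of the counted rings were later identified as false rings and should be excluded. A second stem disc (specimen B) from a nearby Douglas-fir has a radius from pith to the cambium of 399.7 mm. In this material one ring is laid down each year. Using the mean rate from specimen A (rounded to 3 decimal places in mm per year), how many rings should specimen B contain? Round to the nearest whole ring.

Specimen A: adjusted count: 718 − 15 + 11 = 714 rings.
A: 102.5 mm over 714 years gives 102.5 / 714 ≈ 0.144 mm per year.
B spans 399.7 / 0.144 = 2775.69 years ≈ 2776 rings.

2776 rings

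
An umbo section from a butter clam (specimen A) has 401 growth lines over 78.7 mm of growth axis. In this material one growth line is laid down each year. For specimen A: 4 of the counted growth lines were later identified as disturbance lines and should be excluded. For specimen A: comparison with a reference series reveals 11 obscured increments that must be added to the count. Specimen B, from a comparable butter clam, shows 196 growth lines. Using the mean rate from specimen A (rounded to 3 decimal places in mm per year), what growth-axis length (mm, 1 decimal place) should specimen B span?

Specimen A: after corrections the count is 401 − 4 + 11 = 408 growth lines.
A: Mean rate = 78.7 mm / 408 years ≈ 0.193 mm/yr.
Length of B = 0.193 × 196 = 37.8 mm.

37.8 mm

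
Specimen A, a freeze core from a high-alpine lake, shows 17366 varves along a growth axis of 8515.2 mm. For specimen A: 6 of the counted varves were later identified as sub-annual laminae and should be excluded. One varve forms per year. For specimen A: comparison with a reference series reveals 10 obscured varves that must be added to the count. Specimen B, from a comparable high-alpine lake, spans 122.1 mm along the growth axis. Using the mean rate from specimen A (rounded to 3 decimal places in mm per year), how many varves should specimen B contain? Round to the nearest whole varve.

Specimen A: adjusted count: 17366 − 6 + 10 = 17370 varves.
A: Extension rate ≈ 8515.2 / 17370 = 0.490 mm/yr.
Specimen B: 122.1 mm / 0.490 mm per year = 249.18 years ≈ 249 varves.

249 varves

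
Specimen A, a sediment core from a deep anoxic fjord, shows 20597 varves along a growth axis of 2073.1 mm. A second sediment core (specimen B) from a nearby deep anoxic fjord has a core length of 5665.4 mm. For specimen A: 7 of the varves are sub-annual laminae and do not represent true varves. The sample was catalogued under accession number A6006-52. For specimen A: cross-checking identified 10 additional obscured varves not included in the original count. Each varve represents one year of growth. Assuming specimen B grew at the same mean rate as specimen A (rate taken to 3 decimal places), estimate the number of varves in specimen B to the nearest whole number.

56093 varves

Specimen A: after corrections the count is 20597 − 7 + 10 = 20600 varves.
A: 2073.1 mm over 20600 years gives 2073.1 / 20600 ≈ 0.101 mm/year.
B spans 5665.4 / 0.101 = 56093.07 years ≈ 56093 varves.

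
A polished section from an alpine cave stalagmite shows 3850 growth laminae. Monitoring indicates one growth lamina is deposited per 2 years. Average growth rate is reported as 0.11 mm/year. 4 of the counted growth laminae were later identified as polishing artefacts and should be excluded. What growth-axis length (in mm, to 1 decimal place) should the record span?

After corrections the count is 3850 − 4 = 3846 growth laminae.
At 2 years per growth lamina, 3846 × 2 = 7692 years.
7692 years at 0.11 mm/year gives 0.11 × 7692 = 846.1 mm.

846.1 mm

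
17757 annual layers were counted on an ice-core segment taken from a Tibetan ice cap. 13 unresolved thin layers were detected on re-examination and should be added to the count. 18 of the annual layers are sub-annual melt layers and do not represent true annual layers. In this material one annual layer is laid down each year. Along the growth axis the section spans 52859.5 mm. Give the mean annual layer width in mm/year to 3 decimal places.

2.978 mm/year

Correcting the raw count gives 17757 − 18 + 13 = 17752 true annual layers.
52859.5 mm over 17752 years gives 52859.5 / 17752 ≈ 2.978 mm/year.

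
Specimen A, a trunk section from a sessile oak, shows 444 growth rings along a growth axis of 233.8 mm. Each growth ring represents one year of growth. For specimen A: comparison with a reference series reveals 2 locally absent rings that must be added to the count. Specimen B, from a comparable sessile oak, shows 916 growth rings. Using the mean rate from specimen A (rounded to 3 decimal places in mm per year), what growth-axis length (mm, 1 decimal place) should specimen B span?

Specimen A: true growth ring count = 444 + 2 = 446.
A: 233.8 mm over 446 years gives 233.8 / 446 ≈ 0.524 mm/yr.
For B, 0.524 mm/year × 916 years = 480.0 mm.

480.0 mm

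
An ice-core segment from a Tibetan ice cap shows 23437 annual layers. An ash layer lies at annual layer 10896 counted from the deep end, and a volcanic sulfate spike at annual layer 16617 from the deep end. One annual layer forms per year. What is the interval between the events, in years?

5721 yr

The two markers are separated by 16617 − 10896 = 5721 annual layers.
At one annual layer per year, 5721 years elapsed between them.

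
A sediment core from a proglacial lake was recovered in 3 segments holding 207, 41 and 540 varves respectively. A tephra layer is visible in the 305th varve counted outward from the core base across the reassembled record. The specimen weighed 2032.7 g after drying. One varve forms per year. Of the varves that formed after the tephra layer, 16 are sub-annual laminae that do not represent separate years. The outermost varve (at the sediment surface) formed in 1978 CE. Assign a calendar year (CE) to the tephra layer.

1511 CE

Total varves = 207 + 41 + 540 = 788.
788 − 305 = 483 varves lie beyond the tephra layer toward the sediment surface.
Removing the 16 false varves leaves 483 − 16 = 467 true varves beyond the tephra layer.
Counting back 467 years from 1978 CE places the tephra layer in 1978 − 467 = 1511 CE.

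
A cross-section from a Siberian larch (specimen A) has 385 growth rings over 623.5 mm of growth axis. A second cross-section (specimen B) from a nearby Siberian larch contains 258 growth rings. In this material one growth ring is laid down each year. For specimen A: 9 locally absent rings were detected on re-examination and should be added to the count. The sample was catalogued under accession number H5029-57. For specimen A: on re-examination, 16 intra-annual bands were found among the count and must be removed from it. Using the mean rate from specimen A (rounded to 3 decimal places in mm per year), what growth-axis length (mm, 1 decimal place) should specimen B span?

Specimen A: adjusted count: 385 − 16 + 9 = 378 growth rings.
A: Mean rate = 623.5 mm / 378 years ≈ 1.649 mm/yr.
B's length ≈ 1.649 × 258 = 425.4 mm.

425.4 mm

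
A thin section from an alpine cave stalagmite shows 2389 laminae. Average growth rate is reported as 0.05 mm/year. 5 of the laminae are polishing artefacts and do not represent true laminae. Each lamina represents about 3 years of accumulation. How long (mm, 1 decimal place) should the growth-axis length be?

Correcting the raw count gives 2389 − 5 = 2384 true laminae.
At 3 years per lamina, 2384 × 3 = 7152 years.
Predicted length = 0.05 mm/year × 7152 years = 357.6 mm.

357.6 mm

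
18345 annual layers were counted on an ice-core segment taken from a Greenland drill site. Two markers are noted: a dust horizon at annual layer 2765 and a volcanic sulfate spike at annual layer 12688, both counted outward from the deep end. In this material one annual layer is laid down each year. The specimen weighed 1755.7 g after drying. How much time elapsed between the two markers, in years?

The two markers are separated by 12688 − 2765 = 9923 annual layers.
That is 9923 years at one annual layer per year.

9923 years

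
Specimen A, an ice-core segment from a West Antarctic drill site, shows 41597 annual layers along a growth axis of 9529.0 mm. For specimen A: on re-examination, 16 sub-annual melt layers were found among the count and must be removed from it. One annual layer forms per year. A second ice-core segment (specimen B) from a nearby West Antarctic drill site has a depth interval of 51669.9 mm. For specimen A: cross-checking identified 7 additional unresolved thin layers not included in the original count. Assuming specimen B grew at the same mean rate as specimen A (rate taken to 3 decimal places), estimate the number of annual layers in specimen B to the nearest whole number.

Specimen A: adjusted count: 41597 − 16 + 7 = 41588 annual layers.
A: Mean rate = 9529.0 mm / 41588 years ≈ 0.229 mm/year.
B spans 51669.9 / 0.229 = 225632.75 years ≈ 225633 annual layers.

225633 annual layers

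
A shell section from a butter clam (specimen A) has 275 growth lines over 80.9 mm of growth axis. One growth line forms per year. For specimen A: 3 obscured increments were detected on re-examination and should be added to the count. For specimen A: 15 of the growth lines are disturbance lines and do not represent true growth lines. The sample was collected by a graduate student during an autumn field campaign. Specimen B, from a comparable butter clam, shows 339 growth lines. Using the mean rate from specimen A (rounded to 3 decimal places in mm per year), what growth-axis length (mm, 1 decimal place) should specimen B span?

104.4 mm

Specimen A: correcting the raw count gives 275 − 15 + 3 = 263 true growth lines.
A: Mean rate = 80.9 mm / 263 years ≈ 0.308 mm per year.
B's length ≈ 0.308 × 339 = 104.4 mm.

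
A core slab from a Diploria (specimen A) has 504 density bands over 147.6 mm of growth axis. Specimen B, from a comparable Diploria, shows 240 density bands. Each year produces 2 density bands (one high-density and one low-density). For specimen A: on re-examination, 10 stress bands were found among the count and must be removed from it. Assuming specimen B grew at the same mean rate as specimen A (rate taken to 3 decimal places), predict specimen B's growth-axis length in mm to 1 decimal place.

71.8 mm

Specimen A: after corrections the count is 504 − 10 = 494 density bands.
Specimen A: 494 density bands at 2 per year is 494 / 2 = 247 years.
A: Mean rate = 147.6 mm / 247 years ≈ 0.598 mm per year.
Specimen B: dividing by 2 density bands per year: 240 / 2 = 120 years. Length of B = 0.598 × 120 = 71.8 mm.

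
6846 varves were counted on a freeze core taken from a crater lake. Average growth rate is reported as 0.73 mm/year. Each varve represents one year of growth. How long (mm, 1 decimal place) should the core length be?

4997.6 mm

6846 years of growth are recorded.
Length ≈ 0.73 × 6846 = 4997.6 mm.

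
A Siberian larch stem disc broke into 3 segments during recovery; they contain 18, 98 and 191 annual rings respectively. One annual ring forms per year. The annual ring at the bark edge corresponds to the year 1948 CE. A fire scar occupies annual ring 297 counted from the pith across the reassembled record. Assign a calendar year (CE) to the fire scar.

1938 CE

Total annual rings = 18 + 98 + 191 = 307.
Between annual ring 297 and the bark edge there are 307 − 297 = 10 annual rings.
The annual ring at the bark edge is 1948 CE, so the fire scar dates to 1948 − 10 = 1938 CE.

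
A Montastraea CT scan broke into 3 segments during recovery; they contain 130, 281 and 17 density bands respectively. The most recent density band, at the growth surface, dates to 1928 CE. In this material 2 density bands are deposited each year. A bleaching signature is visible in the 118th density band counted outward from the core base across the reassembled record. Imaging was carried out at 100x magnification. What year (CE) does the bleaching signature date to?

Total density bands = 130 + 281 + 17 = 428.
The bleaching signature sits at density band 118 from the core base, so 428 − 118 = 310 density bands formed after it.
Dividing by 2 density bands per year: 310 / 2 = 155 years.
1928 − 155 = 1773 CE.

1773 CE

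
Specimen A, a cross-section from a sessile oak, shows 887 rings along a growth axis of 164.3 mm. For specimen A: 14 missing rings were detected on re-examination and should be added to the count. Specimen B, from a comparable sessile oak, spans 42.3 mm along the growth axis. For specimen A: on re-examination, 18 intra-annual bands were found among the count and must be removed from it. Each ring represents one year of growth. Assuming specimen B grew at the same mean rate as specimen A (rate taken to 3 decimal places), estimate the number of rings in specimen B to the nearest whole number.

227 rings

Specimen A: correcting the raw count gives 887 − 18 + 14 = 883 true rings.
A: 164.3 mm over 883 years gives 164.3 / 883 ≈ 0.186 mm/yr.
For B, 42.3 / 0.186 = 227.42 years ≈ 227 rings.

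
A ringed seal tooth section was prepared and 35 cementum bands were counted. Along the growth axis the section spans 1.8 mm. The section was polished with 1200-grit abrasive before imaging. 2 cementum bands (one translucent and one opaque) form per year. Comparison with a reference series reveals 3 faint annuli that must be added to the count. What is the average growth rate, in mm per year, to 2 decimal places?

0.09 mm per year

After corrections the count is 35 + 3 = 38 cementum bands.
38 cementum bands at 2 per year is 38 / 2 = 19 years.
Extension rate ≈ 1.8 / 19 = 0.09 mm per year.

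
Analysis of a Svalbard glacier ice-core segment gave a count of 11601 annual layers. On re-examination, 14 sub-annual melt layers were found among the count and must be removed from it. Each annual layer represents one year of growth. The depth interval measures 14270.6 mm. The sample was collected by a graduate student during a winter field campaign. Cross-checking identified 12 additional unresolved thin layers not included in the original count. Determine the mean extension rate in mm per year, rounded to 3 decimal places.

1.230 mm per year

True annual layer count = 11601 − 14 + 12 = 11599.
14270.6 mm over 11599 years gives 14270.6 / 11599 ≈ 1.230 mm per year.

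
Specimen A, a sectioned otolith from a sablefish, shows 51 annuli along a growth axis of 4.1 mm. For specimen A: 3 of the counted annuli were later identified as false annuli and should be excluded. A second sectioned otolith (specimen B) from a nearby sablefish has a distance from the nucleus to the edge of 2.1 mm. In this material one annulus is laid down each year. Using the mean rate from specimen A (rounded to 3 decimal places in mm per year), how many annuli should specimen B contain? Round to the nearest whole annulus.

25 annuli

Specimen A: adjusted count: 51 − 3 = 48 annuli.
A: Extension rate ≈ 4.1 / 48 = 0.085 mm/yr.
For B, 2.1 / 0.085 = 24.71 years ≈ 25 annuli.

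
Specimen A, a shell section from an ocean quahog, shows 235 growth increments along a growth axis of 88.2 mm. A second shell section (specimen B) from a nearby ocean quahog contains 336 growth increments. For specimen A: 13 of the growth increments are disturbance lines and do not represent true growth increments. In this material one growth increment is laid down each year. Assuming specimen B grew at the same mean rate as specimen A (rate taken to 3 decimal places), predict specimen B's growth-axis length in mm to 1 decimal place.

Specimen A: true growth increment count = 235 − 13 = 222.
A: Extension rate ≈ 88.2 / 222 = 0.397 mm per year.
Length of B = 0.397 × 336 = 133.4 mm.

133.4 mm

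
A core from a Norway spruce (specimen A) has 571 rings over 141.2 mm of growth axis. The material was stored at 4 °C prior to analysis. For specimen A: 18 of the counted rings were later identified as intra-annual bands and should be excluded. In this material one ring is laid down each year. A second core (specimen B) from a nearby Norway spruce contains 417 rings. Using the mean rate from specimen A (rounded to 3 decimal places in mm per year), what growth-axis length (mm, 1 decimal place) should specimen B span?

Specimen A: true ring count = 571 − 18 = 553.
A: Extension rate ≈ 141.2 / 553 = 0.255 mm/yr.
For B, 0.255 mm/year × 417 years = 106.3 mm.

106.3 mm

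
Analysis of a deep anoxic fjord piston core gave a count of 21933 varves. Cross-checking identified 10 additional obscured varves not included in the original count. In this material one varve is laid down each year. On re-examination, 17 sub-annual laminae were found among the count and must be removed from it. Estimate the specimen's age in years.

21926 years

Adjusted count: 21933 − 17 + 10 = 21926 varves.
One varve per year makes the duration 21926 years.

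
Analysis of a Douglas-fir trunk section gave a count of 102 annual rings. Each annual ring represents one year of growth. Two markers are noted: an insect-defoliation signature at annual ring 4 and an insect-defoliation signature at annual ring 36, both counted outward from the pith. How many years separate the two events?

32 yr

Separation: 36 − 4 = 32 annual rings.
At one annual ring per year, 32 years elapsed between them.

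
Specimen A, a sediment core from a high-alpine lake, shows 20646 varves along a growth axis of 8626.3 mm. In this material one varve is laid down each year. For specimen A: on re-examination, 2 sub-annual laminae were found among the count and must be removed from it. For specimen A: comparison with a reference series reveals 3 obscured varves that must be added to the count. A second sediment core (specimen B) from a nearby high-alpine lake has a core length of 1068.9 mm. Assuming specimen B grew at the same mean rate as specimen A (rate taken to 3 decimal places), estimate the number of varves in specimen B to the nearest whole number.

2557 varves

Specimen A: after corrections the count is 20646 − 2 + 3 = 20647 varves.
A: Extension rate ≈ 8626.3 / 20647 = 0.418 mm/year.
Specimen B: 1068.9 mm / 0.418 mm per year = 2557.18 years ≈ 2557 varves.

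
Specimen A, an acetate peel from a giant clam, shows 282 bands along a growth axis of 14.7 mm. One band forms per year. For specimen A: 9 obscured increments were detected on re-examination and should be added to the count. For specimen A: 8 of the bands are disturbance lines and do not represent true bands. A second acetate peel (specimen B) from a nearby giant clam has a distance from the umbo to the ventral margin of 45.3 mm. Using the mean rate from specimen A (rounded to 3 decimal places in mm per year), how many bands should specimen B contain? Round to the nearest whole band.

Specimen A: after corrections the count is 282 − 8 + 9 = 283 bands.
A: Extension rate ≈ 14.7 / 283 = 0.052 mm/year.
For B, 45.3 / 0.052 = 871.15 years ≈ 871 bands.

871 bands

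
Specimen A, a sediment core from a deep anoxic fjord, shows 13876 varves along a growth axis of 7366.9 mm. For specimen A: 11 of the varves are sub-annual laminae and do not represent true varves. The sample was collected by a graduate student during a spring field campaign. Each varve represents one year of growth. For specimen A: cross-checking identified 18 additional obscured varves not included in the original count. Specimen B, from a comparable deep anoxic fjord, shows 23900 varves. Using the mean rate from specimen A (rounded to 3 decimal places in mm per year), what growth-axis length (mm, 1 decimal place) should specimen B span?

Specimen A: adjusted count: 13876 − 11 + 18 = 13883 varves.
A: Extension rate ≈ 7366.9 / 13883 = 0.531 mm/year.
For B, 0.531 mm/year × 23900 years = 12690.9 mm.

12690.9 mm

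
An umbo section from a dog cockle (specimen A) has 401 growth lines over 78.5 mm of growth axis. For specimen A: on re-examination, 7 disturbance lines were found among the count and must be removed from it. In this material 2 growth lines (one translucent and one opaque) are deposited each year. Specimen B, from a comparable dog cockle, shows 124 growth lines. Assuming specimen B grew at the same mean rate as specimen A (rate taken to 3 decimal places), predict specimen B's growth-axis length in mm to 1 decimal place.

Specimen A: true growth line count = 401 − 7 = 394.
Specimen A: with 2 growth lines per year, 394 / 2 = 197 years.
A: 78.5 mm over 197 years gives 78.5 / 197 ≈ 0.398 mm/year.
Specimen B: 124 growth lines at 2 per year is 124 / 2 = 62 years. Length of B = 0.398 × 62 = 24.7 mm.

24.7 mm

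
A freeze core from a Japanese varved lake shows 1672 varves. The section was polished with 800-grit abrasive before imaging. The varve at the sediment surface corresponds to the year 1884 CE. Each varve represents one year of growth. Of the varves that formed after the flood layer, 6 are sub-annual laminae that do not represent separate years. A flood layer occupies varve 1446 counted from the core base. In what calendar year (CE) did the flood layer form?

1672 − 1446 = 226 varves lie beyond the flood layer toward the sediment surface.
226 − 6 false = 220 true varves after the flood layer.
The varve at the sediment surface is 1884 CE, so the flood layer dates to 1884 − 220 = 1664 CE.

1664 CE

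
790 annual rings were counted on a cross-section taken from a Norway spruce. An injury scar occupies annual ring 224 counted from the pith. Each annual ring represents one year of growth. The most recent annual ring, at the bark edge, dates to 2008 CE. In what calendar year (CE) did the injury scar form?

1442 CE

790 − 224 = 566 annual rings lie beyond the injury scar toward the bark edge.
The annual ring at the bark edge is 2008 CE, so the injury scar dates to 2008 − 566 = 1442 CE.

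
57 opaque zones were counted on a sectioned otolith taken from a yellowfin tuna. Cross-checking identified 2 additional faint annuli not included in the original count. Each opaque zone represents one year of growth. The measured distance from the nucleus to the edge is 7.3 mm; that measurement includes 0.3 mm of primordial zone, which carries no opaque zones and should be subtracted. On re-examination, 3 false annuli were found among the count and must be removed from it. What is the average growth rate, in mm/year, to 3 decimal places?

True opaque zone count = 57 − 3 + 2 = 56.
The growth record spans 7.3 − 0.3 = 7.0 mm.
7.0 mm over 56 years gives 7.0 / 56 ≈ 0.125 mm/year.

0.125 mm/year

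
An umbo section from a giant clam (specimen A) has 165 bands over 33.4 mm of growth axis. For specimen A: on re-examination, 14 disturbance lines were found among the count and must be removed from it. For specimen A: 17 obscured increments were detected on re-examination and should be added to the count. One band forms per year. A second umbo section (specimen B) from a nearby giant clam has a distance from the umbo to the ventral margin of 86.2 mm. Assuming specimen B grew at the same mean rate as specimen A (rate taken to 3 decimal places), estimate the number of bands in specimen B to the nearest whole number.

Specimen A: adjusted count: 165 − 14 + 17 = 168 bands.
A: Mean rate = 33.4 mm / 168 years ≈ 0.199 mm/yr.
Specimen B: 86.2 mm / 0.199 mm per year = 433.17 years ≈ 433 bands.

433 bands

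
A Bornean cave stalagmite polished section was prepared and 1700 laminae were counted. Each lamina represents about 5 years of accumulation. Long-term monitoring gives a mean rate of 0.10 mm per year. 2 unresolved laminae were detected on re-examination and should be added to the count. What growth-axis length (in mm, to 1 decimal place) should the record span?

851.0 mm

Adjusted count: 1700 + 2 = 1702 laminae.
At 5 years per lamina, 1702 × 5 = 8510 years.
Length ≈ 0.10 × 8510 = 851.0 mm.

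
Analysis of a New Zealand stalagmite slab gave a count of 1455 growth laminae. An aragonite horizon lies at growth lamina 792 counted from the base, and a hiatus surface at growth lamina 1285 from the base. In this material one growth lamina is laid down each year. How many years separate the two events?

493 years

Separation: 1285 − 792 = 493 growth laminae.
At one growth lamina per year, 493 years elapsed between them.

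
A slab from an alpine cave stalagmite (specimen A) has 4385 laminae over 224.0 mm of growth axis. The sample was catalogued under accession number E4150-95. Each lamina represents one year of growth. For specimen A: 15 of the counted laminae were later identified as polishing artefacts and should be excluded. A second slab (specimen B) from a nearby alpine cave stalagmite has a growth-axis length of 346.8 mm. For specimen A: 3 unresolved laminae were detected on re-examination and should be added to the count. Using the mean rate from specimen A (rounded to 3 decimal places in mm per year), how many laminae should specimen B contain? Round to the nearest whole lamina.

Specimen A: correcting the raw count gives 4385 − 15 + 3 = 4373 true laminae.
A: Mean rate = 224.0 mm / 4373 years ≈ 0.051 mm per year.
B spans 346.8 / 0.051 = 6800.00 years ≈ 6800 laminae.

6800 laminae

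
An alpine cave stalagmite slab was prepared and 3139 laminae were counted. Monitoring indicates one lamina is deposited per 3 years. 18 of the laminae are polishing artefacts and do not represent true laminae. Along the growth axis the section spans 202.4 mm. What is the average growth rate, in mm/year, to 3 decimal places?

0.022 mm/year

True lamina count = 3139 − 18 = 3121.
3121 laminae at 3 years each span 3121 × 3 = 9363 years.
202.4 mm over 9363 years gives 202.4 / 9363 ≈ 0.022 mm/year.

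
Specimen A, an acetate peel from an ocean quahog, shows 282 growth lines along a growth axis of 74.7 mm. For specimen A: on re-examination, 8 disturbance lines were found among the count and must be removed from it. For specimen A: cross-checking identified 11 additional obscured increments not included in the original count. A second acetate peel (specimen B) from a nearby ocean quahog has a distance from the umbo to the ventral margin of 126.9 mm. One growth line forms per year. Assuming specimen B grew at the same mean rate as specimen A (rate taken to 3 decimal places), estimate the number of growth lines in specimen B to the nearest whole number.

484 growth lines

Specimen A: correcting the raw count gives 282 − 8 + 11 = 285 true growth lines.
A: Mean rate = 74.7 mm / 285 years ≈ 0.262 mm/year.
For B, 126.9 / 0.262 = 484.35 years ≈ 484 growth lines.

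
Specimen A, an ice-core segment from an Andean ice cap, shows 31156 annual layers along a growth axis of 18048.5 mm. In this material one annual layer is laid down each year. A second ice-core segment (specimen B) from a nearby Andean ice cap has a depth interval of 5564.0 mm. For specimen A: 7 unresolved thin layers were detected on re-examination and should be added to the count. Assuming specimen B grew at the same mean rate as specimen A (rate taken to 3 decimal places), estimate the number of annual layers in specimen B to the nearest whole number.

9610 annual layers

Specimen A: correcting the raw count gives 31156 + 7 = 31163 true annual layers.
A: Extension rate ≈ 18048.5 / 31163 = 0.579 mm per year.
Specimen B: 5564.0 mm / 0.579 mm per year = 9609.67 years ≈ 9610 annual layers.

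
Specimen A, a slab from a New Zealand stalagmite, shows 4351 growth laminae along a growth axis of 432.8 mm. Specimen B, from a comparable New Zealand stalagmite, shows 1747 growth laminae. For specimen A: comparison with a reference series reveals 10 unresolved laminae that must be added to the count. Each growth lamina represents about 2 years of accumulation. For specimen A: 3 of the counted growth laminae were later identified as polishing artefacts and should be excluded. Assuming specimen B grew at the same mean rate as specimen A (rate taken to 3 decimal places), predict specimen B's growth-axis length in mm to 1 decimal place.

Specimen A: adjusted count: 4351 − 3 + 10 = 4358 growth laminae.
Specimen A: multiplying by 2 years per growth lamina: 4358 × 2 = 8716 years.
A: Mean rate = 432.8 mm / 8716 years ≈ 0.050 mm/yr.
Specimen B: multiplying by 2 years per growth lamina: 1747 × 2 = 3494 years. B's length ≈ 0.050 × 3494 = 174.7 mm.

174.7 mm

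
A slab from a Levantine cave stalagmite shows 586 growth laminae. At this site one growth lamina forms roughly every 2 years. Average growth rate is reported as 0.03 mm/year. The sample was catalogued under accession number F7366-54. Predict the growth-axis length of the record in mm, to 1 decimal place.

35.2 mm

Multiplying by 2 years per growth lamina: 586 × 2 = 1172 years.
1172 years at 0.03 mm/year gives 0.03 × 1172 = 35.2 mm.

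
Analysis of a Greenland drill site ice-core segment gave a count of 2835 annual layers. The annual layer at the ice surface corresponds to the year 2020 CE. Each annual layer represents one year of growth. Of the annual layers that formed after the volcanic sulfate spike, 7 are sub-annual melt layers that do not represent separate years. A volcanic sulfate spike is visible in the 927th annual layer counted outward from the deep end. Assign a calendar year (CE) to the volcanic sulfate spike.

119 CE

2835 − 927 = 1908 annual layers lie beyond the volcanic sulfate spike toward the ice surface.
Removing the 7 false annual layers leaves 1908 − 7 = 1901 true annual layers beyond the volcanic sulfate spike.
2020 − 1901 = 119 CE.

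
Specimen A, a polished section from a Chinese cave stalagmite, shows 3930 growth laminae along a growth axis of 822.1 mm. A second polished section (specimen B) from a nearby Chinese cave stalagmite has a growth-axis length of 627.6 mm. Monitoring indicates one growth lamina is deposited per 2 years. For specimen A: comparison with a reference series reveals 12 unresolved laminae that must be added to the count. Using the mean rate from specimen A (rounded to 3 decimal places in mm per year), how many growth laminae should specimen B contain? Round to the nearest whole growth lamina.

Specimen A: adjusted count: 3930 + 12 = 3942 growth laminae.
Specimen A: multiplying by 2 years per growth lamina: 3942 × 2 = 7884 years.
A: Extension rate ≈ 822.1 / 7884 = 0.104 mm/year.
B spans 627.6 / 0.104 = 6034.62 years; at 2 years per growth lamina that is 6034.62 / 2 ≈ 3017 growth laminae.

3017 growth laminae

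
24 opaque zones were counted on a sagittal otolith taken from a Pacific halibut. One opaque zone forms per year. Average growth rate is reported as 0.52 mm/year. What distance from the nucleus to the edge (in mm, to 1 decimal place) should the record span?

24 years of growth are recorded.
Length ≈ 0.52 × 24 = 12.5 mm.

12.5 mm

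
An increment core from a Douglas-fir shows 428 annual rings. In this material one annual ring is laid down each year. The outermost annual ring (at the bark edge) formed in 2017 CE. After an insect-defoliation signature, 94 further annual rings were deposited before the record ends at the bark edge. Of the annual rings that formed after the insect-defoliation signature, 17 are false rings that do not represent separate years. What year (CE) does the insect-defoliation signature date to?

94 annual rings formed after the insect-defoliation signature.
94 − 17 false = 77 true annual rings after the insect-defoliation signature.
2017 − 77 = 1940 CE.

1940 CE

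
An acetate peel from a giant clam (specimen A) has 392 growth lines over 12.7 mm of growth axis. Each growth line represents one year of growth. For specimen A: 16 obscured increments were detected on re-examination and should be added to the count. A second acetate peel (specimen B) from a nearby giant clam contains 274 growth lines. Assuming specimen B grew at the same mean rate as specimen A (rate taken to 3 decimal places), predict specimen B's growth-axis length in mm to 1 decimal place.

8.5 mm

Specimen A: adjusted count: 392 + 16 = 408 growth lines.
A: Extension rate ≈ 12.7 / 408 = 0.031 mm/year.
For B, 0.031 mm/year × 274 years = 8.5 mm.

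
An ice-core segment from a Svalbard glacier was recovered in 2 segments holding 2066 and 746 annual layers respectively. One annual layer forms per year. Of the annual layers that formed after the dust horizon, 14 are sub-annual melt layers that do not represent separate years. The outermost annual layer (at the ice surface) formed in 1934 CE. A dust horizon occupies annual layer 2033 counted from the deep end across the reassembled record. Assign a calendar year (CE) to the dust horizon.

1169 CE

Total annual layers = 2066 + 746 = 2812.
The dust horizon sits at annual layer 2033 from the deep end, so 2812 − 2033 = 779 annual layers formed after it.
Removing the 14 false annual layers leaves 779 − 14 = 765 true annual layers beyond the dust horizon.
The annual layer at the ice surface is 1934 CE, so the dust horizon dates to 1934 − 765 = 1169 CE.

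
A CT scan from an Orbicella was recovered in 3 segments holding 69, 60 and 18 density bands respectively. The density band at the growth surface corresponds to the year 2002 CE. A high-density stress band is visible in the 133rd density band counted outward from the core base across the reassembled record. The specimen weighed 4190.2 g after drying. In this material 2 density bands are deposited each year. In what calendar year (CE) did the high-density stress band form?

Total density bands = 69 + 60 + 18 = 147.
147 − 133 = 14 density bands lie beyond the high-density stress band toward the growth surface.
Dividing by 2 density bands per year: 14 / 2 = 7 years.
The density band at the growth surface is 2002 CE, so the high-density stress band dates to 2002 − 7 = 1995 CE.

1995 CE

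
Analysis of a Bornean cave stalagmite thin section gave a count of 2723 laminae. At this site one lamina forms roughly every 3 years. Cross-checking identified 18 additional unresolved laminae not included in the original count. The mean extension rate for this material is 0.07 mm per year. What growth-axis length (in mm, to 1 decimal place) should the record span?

After corrections the count is 2723 + 18 = 2741 laminae.
Multiplying by 3 years per lamina: 2741 × 3 = 8223 years.
Predicted length = 0.07 mm/year × 8223 years = 575.6 mm.

575.6 mm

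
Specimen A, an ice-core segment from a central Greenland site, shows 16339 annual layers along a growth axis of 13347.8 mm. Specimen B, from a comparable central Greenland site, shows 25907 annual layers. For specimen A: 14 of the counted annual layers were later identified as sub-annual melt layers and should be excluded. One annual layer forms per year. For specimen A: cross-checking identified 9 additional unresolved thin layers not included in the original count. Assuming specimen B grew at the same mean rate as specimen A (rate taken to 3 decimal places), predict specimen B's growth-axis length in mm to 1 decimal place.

Specimen A: adjusted count: 16339 − 14 + 9 = 16334 annual layers.
A: Mean rate = 13347.8 mm / 16334 years ≈ 0.817 mm per year.
For B, 0.817 mm/year × 25907 years = 21166.0 mm.

21166.0 mm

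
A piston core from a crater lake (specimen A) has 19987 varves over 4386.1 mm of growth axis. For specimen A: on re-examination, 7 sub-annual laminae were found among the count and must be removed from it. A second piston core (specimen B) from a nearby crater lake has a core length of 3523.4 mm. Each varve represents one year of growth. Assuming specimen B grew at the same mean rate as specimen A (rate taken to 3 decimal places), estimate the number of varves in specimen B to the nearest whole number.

Specimen A: after corrections the count is 19987 − 7 = 19980 varves.
A: Mean rate = 4386.1 mm / 19980 years ≈ 0.220 mm per year.
For B, 3523.4 / 0.220 = 16015.45 years ≈ 16015 varves.

16015 varves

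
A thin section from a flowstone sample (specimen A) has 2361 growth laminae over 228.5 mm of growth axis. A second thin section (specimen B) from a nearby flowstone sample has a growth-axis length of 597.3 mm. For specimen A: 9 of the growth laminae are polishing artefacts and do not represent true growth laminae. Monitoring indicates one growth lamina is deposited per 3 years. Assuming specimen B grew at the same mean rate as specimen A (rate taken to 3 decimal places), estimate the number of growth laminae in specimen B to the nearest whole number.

6222 growth laminae

Specimen A: after corrections the count is 2361 − 9 = 2352 growth laminae.
Specimen A: 2352 growth laminae at 3 years each span 2352 × 3 = 7056 years.
A: Mean rate = 228.5 mm / 7056 years ≈ 0.032 mm/year.
For B, 597.3 / 0.032 = 18665.62 years; at 3 years per growth lamina that is 18665.62 / 3 ≈ 6222 growth laminae.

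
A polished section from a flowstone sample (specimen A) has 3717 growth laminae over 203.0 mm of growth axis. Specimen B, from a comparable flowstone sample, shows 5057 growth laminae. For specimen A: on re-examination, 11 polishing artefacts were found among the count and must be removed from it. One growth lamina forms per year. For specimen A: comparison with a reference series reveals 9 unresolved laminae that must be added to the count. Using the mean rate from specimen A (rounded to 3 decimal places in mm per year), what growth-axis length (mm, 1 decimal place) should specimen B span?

278.1 mm

Specimen A: adjusted count: 3717 − 11 + 9 = 3715 growth laminae.
A: 203.0 mm over 3715 years gives 203.0 / 3715 ≈ 0.055 mm per year.
Length of B = 0.055 × 5057 = 278.1 mm.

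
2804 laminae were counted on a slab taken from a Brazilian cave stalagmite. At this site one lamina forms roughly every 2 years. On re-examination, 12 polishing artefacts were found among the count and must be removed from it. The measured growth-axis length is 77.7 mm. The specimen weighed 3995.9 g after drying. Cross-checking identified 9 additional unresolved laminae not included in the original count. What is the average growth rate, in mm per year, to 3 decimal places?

0.014 mm per year

True lamina count = 2804 − 12 + 9 = 2801.
2801 laminae at 2 years each span 2801 × 2 = 5602 years.
Extension rate ≈ 77.7 / 5602 = 0.014 mm per year.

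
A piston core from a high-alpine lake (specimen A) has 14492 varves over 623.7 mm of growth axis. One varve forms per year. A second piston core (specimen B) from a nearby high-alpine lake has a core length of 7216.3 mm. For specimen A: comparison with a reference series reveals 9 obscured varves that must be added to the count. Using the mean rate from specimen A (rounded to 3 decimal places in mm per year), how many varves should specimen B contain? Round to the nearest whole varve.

Specimen A: adjusted count: 14492 + 9 = 14501 varves.
A: Mean rate = 623.7 mm / 14501 years ≈ 0.043 mm/yr.
For B, 7216.3 / 0.043 = 167820.93 years ≈ 167821 varves.

167821 varves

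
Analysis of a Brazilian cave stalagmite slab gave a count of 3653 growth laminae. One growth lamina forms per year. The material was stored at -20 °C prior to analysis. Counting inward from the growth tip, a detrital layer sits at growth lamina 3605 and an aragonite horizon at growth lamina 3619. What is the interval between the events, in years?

The two markers are separated by 3619 − 3605 = 14 growth laminae.
That is 14 years at one growth lamina per year.

14 years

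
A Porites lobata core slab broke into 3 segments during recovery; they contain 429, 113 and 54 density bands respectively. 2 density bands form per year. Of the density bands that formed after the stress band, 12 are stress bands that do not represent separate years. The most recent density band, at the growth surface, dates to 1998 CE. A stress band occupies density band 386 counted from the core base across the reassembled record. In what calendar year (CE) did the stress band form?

Total density bands = 429 + 113 + 54 = 596.
596 − 386 = 210 density bands lie beyond the stress band toward the growth surface.
210 − 12 false = 198 true density bands after the stress band.
Dividing by 2 density bands per year: 198 / 2 = 99 years.
1998 − 99 = 1899 CE.

1899 CE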